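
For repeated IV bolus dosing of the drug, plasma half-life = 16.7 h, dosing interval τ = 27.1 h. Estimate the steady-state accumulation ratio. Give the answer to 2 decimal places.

1.48

k = ln2 / t½ = 0.693147 / 16.7 = 0.04151 h⁻¹
e^(−kτ) = e^(−0.04151 × 27.1) = 0.3247
Accumulation ratio R = 1 / (1 − e^(−kτ)) = 1 / (1 − 0.3247) = 1.481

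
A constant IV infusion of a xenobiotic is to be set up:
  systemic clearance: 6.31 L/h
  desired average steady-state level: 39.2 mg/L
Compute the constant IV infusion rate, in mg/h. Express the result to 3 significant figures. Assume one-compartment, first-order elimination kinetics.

247 mg/h

At steady state, infusion rate R₀ = Css × CL = 39.2 × 6.310 = 247.4 mg/h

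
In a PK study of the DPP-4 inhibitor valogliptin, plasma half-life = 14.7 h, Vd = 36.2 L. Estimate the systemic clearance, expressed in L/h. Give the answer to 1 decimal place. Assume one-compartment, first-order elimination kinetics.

1.7 L/h

k = ln2 / t½ = 0.693147 / 14.7 = 0.04715 h⁻¹
CL = k × Vd = 0.04715 × 36.2 = 1.707 L/h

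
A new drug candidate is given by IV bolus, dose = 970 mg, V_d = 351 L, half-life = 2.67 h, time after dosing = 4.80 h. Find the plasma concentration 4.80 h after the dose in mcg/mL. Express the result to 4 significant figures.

C₀ = Dose / Vd = 970.0 / 351 = 2.764 mg/L
k = ln2 / t½ = 0.693147 / 2.67 = 0.2596 h⁻¹
C = C₀ · e^(−k·t) = 2.764 × e^(−0.2596 × 4.80)
  = 2.764 × 0.2876 = 0.7949 mg/L
(0.7949 mg/L = 0.7949 mcg/mL)

0.7949 mcg/mL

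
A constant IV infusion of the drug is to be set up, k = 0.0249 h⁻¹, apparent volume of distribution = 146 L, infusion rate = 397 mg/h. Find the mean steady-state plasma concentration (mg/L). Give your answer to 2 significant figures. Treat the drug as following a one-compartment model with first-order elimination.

110 mg/L

CL = k × Vd = 0.02490 × 146 = 3.635 L/h
At steady state Css = R₀ / CL = 397 / 3.635 = 109.2 mg/L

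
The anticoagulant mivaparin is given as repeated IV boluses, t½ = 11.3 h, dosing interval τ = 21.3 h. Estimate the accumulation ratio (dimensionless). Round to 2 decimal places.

1.37

k = ln2 / t½ = 0.693147 / 11.3 = 0.06134 h⁻¹
e^(−kτ) = e^(−0.06134 × 21.3) = 0.2708
Accumulation ratio R = 1 / (1 − e^(−kτ)) = 1 / (1 − 0.2708) = 1.371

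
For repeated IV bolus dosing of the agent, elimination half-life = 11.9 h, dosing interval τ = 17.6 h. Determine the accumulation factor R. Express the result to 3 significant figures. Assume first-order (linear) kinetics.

k = ln2 / t½ = 0.693147 / 11.9 = 0.05825 h⁻¹
e^(−kτ) = e^(−0.05825 × 17.6) = 0.3587
Accumulation ratio R = 1 / (1 − e^(−kτ)) = 1 / (1 − 0.3587) = 1.559

1.56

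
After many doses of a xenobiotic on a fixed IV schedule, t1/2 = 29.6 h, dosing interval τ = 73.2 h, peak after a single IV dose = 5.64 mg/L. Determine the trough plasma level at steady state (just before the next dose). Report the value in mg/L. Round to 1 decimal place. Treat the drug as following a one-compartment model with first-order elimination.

1.2 mg/L

k = ln2 / t½ = 0.693147 / 29.6 = 0.02342 h⁻¹
e^(−kτ) = e^(−0.02342 × 73.2) = 0.1801
Accumulation ratio R = 1 / (1 − e^(−kτ)) = 1 / (1 − 0.1801) = 1.220
Steady-state trough = C₀ × R × e^(−kτ) = 5.64 × 1.220 × 0.1801 = 1.239 mg/L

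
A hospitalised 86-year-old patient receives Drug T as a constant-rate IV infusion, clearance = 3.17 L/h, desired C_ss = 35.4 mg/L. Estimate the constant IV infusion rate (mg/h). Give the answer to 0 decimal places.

112 mg/h

At steady state, infusion rate R₀ = Css × CL = 35.4 × 3.170 = 112.2 mg/h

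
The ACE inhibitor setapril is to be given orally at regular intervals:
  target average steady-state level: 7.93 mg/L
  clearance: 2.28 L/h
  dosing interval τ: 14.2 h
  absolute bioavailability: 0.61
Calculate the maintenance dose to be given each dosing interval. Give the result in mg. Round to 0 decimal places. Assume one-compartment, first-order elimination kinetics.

At steady state, F × (Dose/τ) = Css × CL.
Dose = Css × CL × τ / F = 7.93 × 2.280 × 14.2 / 0.61 = 420.9 mg

421 mg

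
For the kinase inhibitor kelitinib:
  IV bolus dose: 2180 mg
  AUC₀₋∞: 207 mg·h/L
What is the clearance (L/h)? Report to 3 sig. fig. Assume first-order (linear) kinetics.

CL = Dose / AUC = 2180 / 207 = 10.53 L/h

10.5 L/h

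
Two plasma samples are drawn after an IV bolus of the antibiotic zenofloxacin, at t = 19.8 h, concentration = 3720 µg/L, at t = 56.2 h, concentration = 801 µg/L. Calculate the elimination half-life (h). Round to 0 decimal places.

16 h

k = ln(C₁/C₂) / (t₂ − t₁) = ln(3720/801) / (56.2 − 19.8)
  = 1.536 / 36.40 = 0.04220 h⁻¹
t½ = ln2 / k = 0.693147 / 0.04220 = 16.43 h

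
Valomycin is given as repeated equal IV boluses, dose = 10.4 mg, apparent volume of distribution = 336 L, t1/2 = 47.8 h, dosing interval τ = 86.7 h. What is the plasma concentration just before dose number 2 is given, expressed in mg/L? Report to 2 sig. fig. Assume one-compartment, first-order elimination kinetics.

C₀ per dose = Dose / Vd = 10.4 / 336 = 0.03095 mg/L
k = ln2 / t½ = 0.693147 / 47.8 = 0.01450 h⁻¹
Fraction remaining after one interval: r = e^(−kτ) = e^(−0.01450 × 86.7) = 0.2845
Before dose 2, 1 dose has been given (aged 1τ).
C_trough = C₀ × r = 0.03095 × 0.2845 = 0.008805 mg/L

0.0088 mg/L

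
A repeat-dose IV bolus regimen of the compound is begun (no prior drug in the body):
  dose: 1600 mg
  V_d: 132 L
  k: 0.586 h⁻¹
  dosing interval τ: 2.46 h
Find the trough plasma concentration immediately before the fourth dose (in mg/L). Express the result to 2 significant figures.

C₀ per dose = Dose / Vd = 1600 / 132 = 12.12 mg/L
Fraction remaining after one interval: r = e^(−kτ) = e^(−0.5860 × 2.46) = 0.2366
Before dose 4, 3 doses have been given (aged 1τ, 2τ, 3τ).
C_trough = C₀ × (r + r² + … + r^3) = C₀ × r(1−r^3)/(1−r)
        = 12.12 × 0.2366 × (1 − 0.01324) / (1 − 0.2366) = 3.707 mg/L

3.7 mg/L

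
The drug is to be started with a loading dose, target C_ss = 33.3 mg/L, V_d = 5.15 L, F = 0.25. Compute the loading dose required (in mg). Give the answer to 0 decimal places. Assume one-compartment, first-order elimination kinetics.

LD = Css × Vd / F = 33.3 × 5.15 / 0.25 = 686.0 mg

686 mg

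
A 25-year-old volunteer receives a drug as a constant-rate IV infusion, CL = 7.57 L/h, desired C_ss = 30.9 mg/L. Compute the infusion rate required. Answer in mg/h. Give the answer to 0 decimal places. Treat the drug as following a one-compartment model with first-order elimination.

234 mg/h

At steady state, infusion rate R₀ = Css × CL = 30.9 × 7.570 = 233.9 mg/h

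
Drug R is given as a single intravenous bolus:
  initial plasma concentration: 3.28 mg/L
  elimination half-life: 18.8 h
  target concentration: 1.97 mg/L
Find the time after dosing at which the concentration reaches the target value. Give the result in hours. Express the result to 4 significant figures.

13.83 h

k = ln2 / t½ = 0.693147 / 18.8 = 0.03687 h⁻¹
t = ln(C₀ / C) / k = ln(3.280 / 1.97) / 0.03687
  = ln(1.665) / 0.03687 = 0.5098 / 0.03687 = 13.83 h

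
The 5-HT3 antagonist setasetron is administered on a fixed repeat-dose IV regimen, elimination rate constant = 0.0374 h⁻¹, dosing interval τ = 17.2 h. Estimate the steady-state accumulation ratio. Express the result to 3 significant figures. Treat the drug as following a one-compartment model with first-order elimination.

2.11

e^(−kτ) = e^(−0.03740 × 17.2) = 0.5256
Accumulation ratio R = 1 / (1 − e^(−kτ)) = 1 / (1 − 0.5256) = 2.108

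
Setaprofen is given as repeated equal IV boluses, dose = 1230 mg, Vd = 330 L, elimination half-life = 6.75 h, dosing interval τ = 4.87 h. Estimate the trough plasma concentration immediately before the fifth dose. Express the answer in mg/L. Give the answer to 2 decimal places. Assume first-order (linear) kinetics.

C₀ per dose = Dose / Vd = 1230 / 330 = 3.727 mg/L
k = ln2 / t½ = 0.693147 / 6.75 = 0.1027 h⁻¹
Fraction remaining after one interval: r = e^(−kτ) = e^(−0.1027 × 4.87) = 0.6064
Before dose 5, 4 doses have been given (aged 1τ, 2τ, 3τ, 4τ).
C_trough = C₀ × (r + r² + … + r^4) = C₀ × r(1−r^4)/(1−r)
        = 3.727 × 0.6064 × (1 − 0.1352) / (1 − 0.6064) = 4.966 mg/L

4.97 mg/L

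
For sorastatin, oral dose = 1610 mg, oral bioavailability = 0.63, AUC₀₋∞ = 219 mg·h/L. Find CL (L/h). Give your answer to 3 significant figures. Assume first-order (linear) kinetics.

CL = F·Dose / AUC = 0.63 × 1610 / 219 = 4.632 L/h

4.63 L/h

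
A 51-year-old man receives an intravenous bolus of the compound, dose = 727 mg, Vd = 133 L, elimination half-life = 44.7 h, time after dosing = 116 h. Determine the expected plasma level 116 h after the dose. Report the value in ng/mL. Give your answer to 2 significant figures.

C₀ = Dose / Vd = 727.0 / 133 = 5.466 mg/L
k = ln2 / t½ = 0.693147 / 44.7 = 0.01551 h⁻¹
C = C₀ · e^(−k·t) = 5.466 × e^(−0.01551 × 116)
  = 5.466 × 0.1654 = 0.9041 mg/L
Convert: 0.9041 mg/L × 1000 = 904.1 ng/mL

900 ng/mL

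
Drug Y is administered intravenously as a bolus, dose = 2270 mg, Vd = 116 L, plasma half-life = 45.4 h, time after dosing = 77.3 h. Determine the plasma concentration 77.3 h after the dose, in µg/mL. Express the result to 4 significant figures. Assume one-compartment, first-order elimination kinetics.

6.012 µg/mL

C₀ = Dose / Vd = 2270 / 116 = 19.57 mg/L
k = ln2 / t½ = 0.693147 / 45.4 = 0.01527 h⁻¹
C = C₀ · e^(−k·t) = 19.57 × e^(−0.01527 × 77.3)
  = 19.57 × 0.3072 = 6.012 mg/L
(6.012 mg/L = 6.012 µg/mL)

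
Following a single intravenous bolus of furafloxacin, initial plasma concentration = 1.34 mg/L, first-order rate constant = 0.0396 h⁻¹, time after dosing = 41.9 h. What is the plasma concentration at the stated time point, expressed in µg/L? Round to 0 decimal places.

255 µg/L

C = C₀ · e^(−k·t) = 1.340 × e^(−0.03960 × 41.9)
  = 1.340 × 0.1903 = 0.2550 mg/L
Convert: 0.2550 mg/L × 1000 = 255.0 µg/L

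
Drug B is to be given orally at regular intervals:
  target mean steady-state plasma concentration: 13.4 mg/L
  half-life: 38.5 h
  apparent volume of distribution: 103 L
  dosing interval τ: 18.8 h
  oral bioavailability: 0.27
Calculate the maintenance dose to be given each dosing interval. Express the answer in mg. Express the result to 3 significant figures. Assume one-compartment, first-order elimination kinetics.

k = ln2 / t½ = 0.693147 / 38.5 = 0.01800 h⁻¹
CL = k × Vd = 0.01800 × 103 = 1.854 L/h
At steady state, F × (Dose/τ) = Css × CL.
Dose = Css × CL × τ / F = 13.4 × 1.854 × 18.8 / 0.27 = 1730 mg

1730 mg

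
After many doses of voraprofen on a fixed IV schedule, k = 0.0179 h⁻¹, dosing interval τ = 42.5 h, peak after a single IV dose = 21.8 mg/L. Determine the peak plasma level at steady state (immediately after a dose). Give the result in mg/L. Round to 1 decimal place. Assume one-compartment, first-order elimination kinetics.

e^(−kτ) = e^(−0.01790 × 42.5) = 0.4673
Accumulation ratio R = 1 / (1 − e^(−kτ)) = 1 / (1 − 0.4673) = 1.877
Steady-state peak = C₀ × R = 21.8 × 1.877 = 40.92 mg/L

40.9 mg/L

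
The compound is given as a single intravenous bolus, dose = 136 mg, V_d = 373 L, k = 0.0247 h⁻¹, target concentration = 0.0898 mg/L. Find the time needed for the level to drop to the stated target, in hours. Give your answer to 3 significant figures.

56.7 h

C₀ = Dose / Vd = 136.0 / 373 = 0.3646 mg/L
t = ln(C₀ / C) / k = ln(0.3646 / 0.0898) / 0.02470
  = ln(4.060) / 0.02470 = 1.401 / 0.02470 = 56.72 h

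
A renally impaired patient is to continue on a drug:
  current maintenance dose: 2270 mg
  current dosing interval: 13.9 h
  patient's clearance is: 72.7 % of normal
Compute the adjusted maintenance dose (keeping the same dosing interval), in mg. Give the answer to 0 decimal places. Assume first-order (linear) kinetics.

1650 mg

To keep the same average steady-state level, dosing rate must scale with clearance.
CL ratio = 72.7 / 100 = 0.7270
New dose (same interval) = 2270 × 0.7270 = 1650 mg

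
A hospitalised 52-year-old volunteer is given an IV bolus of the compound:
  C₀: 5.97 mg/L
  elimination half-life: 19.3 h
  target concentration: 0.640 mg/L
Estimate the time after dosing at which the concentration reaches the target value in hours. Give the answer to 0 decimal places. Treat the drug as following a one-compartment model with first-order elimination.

k = ln2 / t½ = 0.693147 / 19.3 = 0.03591 h⁻¹
t = ln(C₀ / C) / k = ln(5.970 / 0.640) / 0.03591
  = ln(9.328) / 0.03591 = 2.233 / 0.03591 = 62.18 h

62 h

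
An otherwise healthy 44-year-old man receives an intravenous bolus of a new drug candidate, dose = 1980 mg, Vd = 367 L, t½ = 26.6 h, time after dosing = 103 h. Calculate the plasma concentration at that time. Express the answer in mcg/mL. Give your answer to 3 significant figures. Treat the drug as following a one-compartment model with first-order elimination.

C₀ = Dose / Vd = 1980 / 367 = 5.395 mg/L
k = ln2 / t½ = 0.693147 / 26.6 = 0.02606 h⁻¹
C = C₀ · e^(−k·t) = 5.395 × e^(−0.02606 × 103)
  = 5.395 × 0.06828 = 0.3684 mg/L
(0.3684 mg/L = 0.3684 mcg/mL)

0.368 mcg/mL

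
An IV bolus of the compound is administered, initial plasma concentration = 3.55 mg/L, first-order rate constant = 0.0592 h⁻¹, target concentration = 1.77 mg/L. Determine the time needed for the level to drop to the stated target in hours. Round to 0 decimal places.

t = ln(C₀ / C) / k = ln(3.550 / 1.77) / 0.05920
  = ln(2.006) / 0.05920 = 0.6961 / 0.05920 = 11.76 h

12 h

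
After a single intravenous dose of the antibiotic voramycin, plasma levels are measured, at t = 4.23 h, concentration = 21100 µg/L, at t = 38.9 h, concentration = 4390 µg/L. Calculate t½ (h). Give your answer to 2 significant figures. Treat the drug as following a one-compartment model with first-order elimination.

15 h

k = ln(C₁/C₂) / (t₂ − t₁) = ln(21100/4390) / (38.9 − 4.23)
  = 1.570 / 34.67 = 0.04528 h⁻¹
t½ = ln2 / k = 0.693147 / 0.04528 = 15.31 h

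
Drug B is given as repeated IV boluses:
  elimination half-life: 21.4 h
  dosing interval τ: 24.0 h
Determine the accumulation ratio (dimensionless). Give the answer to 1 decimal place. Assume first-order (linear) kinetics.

k = ln2 / t½ = 0.693147 / 21.4 = 0.03239 h⁻¹
e^(−kτ) = e^(−0.03239 × 24.0) = 0.4596
Accumulation ratio R = 1 / (1 − e^(−kτ)) = 1 / (1 − 0.4596) = 1.850

1.9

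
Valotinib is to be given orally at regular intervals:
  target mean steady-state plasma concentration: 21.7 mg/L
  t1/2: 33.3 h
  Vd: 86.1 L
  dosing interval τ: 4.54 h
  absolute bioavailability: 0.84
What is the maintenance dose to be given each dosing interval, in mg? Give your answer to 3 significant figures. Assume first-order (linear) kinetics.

210 mg

k = ln2 / t½ = 0.693147 / 33.3 = 0.02082 h⁻¹
CL = k × Vd = 0.02082 × 86.1 = 1.793 L/h
At steady state, F × (Dose/τ) = Css × CL.
Dose = Css × CL × τ / F = 21.7 × 1.793 × 4.54 / 0.84 = 210.3 mg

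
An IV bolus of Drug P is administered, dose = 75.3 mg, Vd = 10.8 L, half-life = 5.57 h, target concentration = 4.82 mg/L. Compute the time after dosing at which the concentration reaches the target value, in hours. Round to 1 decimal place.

3.0 h

C₀ = Dose / Vd = 75.30 / 10.8 = 6.972 mg/L
k = ln2 / t½ = 0.693147 / 5.57 = 0.1244 h⁻¹
t = ln(C₀ / C) / k = ln(6.972 / 4.82) / 0.1244
  = ln(1.446) / 0.1244 = 0.3688 / 0.1244 = 2.965 h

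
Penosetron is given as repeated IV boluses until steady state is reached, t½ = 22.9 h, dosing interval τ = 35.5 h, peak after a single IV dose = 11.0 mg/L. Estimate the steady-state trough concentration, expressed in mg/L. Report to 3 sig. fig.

k = ln2 / t½ = 0.693147 / 22.9 = 0.03027 h⁻¹
e^(−kτ) = e^(−0.03027 × 35.5) = 0.3414
Accumulation ratio R = 1 / (1 − e^(−kτ)) = 1 / (1 − 0.3414) = 1.518
Steady-state trough = C₀ × R × e^(−kτ) = 11.0 × 1.518 × 0.3414 = 5.701 mg/L

5.70 mg/L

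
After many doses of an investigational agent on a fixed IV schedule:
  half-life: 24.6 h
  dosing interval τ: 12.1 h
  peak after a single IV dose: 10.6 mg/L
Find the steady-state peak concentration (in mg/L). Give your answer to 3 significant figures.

k = ln2 / t½ = 0.693147 / 24.6 = 0.02818 h⁻¹
e^(−kτ) = e^(−0.02818 × 12.1) = 0.7111
Accumulation ratio R = 1 / (1 − e^(−kτ)) = 1 / (1 − 0.7111) = 3.461
Steady-state peak = C₀ × R = 10.6 × 3.461 = 36.69 mg/L

36.7 mg/L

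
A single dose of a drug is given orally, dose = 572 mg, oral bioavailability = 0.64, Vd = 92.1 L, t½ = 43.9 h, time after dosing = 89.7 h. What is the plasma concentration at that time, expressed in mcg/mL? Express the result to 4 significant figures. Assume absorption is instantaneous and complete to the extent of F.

0.9643 mcg/mL

Amount reaching circulation = F × Dose = 0.64 × 572.0 = 366.1 mg
C₀ = F·Dose / Vd = 366.1 / 92.1 = 3.975 mg/L
k = ln2 / t½ = 0.693147 / 43.9 = 0.01579 h⁻¹
C = C₀ · e^(−k·t) = 3.975 × e^(−0.01579 × 89.7)
  = 3.975 × 0.2426 = 0.9643 mg/L
(0.9643 mg/L = 0.9643 mcg/mL)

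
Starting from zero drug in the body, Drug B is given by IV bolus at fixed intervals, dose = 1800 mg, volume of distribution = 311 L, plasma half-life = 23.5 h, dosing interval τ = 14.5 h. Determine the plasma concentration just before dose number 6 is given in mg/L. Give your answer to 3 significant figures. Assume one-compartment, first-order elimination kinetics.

C₀ per dose = Dose / Vd = 1800 / 311 = 5.788 mg/L
k = ln2 / t½ = 0.693147 / 23.5 = 0.02950 h⁻¹
Fraction remaining after one interval: r = e^(−kτ) = e^(−0.02950 × 14.5) = 0.6520
Before dose 6, 5 doses have been given (aged 1τ, 2τ, 3τ, 4τ, 5τ).
C_trough = C₀ × (r + r² + … + r^5) = C₀ × r(1−r^5)/(1−r)
        = 5.788 × 0.6520 × (1 − 0.1178) / (1 − 0.6520) = 9.567 mg/L

9.57 mg/L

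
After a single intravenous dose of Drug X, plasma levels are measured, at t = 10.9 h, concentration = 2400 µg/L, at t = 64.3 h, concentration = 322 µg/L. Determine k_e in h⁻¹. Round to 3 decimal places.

k = ln(C₁/C₂) / (t₂ − t₁) = ln(2400/322) / (64.3 − 10.9)
  = 2.009 / 53.40 = 0.03762 h⁻¹

0.038 h⁻¹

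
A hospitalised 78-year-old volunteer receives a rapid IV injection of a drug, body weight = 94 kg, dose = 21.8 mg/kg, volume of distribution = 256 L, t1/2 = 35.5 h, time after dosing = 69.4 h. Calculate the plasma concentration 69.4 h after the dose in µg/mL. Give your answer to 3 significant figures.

Total dose = 21.8 × 94 = 2049 mg
C₀ = Dose / Vd = 2049 / 256 = 8.004 mg/L
k = ln2 / t½ = 0.693147 / 35.5 = 0.01953 h⁻¹
C = C₀ · e^(−k·t) = 8.004 × e^(−0.01953 × 69.4)
  = 8.004 × 0.2578 = 2.063 mg/L
(2.063 mg/L = 2.063 µg/mL)

2.06 µg/mL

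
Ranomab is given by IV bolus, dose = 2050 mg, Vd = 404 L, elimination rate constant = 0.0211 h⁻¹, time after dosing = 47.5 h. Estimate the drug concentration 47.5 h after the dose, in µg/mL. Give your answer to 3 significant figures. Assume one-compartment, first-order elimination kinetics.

1.86 µg/mL

C₀ = Dose / Vd = 2050 / 404 = 5.074 mg/L
C = C₀ · e^(−k·t) = 5.074 × e^(−0.02110 × 47.5)
  = 5.074 × 0.3671 = 1.863 mg/L
(1.863 mg/L = 1.863 µg/mL)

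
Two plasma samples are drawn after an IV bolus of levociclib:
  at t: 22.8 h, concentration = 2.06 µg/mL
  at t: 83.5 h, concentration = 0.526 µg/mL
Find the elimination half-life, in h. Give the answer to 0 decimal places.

31 h

k = ln(C₁/C₂) / (t₂ − t₁) = ln(2.06/0.526) / (83.5 − 22.8)
  = 1.365 / 60.70 = 0.02249 h⁻¹
t½ = ln2 / k = 0.693147 / 0.02249 = 30.82 h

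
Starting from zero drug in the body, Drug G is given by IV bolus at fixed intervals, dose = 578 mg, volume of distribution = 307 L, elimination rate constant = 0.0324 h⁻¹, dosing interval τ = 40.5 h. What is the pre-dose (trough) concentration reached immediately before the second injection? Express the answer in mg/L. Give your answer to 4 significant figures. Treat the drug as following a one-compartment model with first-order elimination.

0.5069 mg/L

C₀ per dose = Dose / Vd = 578 / 307 = 1.883 mg/L
Fraction remaining after one interval: r = e^(−kτ) = e^(−0.03240 × 40.5) = 0.2692
Before dose 2, 1 dose has been given (aged 1τ).
C_trough = C₀ × r = 1.883 × 0.2692 = 0.5069 mg/L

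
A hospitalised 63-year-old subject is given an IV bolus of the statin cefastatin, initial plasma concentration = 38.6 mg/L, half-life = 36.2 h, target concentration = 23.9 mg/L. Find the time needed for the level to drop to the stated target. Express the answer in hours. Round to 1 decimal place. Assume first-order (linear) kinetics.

25.0 h

k = ln2 / t½ = 0.693147 / 36.2 = 0.01915 h⁻¹
t = ln(C₀ / C) / k = ln(38.60 / 23.9) / 0.01915
  = ln(1.615) / 0.01915 = 0.4793 / 0.01915 = 25.03 h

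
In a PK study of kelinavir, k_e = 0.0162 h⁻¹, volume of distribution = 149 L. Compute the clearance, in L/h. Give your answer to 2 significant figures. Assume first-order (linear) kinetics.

CL = k × Vd = 0.0162 × 149 = 2.414 L/h

2.4 L/h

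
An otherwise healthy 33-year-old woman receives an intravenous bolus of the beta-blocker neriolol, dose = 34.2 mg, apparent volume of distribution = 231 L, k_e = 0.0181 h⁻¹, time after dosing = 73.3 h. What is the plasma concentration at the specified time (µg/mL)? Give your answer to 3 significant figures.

C₀ = Dose / Vd = 34.20 / 231 = 0.1481 mg/L
C = C₀ · e^(−k·t) = 0.1481 × e^(−0.01810 × 73.3)
  = 0.1481 × 0.2653 = 0.03929 mg/L
(0.03929 mg/L = 0.03929 µg/mL)

0.0393 µg/mL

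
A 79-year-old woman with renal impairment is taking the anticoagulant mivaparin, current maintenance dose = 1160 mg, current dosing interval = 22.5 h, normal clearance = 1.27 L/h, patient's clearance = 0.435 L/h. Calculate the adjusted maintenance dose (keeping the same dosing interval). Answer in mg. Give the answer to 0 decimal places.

397 mg

To keep the same average steady-state level, dosing rate must scale with clearance.
CL ratio = 0.435 / 1.27 = 0.3425
New dose (same interval) = 1160 × 0.3425 = 397.3 mg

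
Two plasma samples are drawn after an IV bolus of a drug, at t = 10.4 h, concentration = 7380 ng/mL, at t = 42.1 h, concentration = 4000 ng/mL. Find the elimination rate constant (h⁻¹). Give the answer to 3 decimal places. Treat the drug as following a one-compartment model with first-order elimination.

0.019 h⁻¹

k = ln(C₁/C₂) / (t₂ − t₁) = ln(7380/4000) / (42.1 − 10.4)
  = 0.6125 / 31.70 = 0.01932 h⁻¹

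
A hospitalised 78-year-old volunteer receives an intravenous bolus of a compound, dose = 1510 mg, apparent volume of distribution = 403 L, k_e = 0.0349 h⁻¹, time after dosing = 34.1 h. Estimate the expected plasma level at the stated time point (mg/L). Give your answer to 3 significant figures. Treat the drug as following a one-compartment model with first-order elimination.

C₀ = Dose / Vd = 1510 / 403 = 3.747 mg/L
C = C₀ · e^(−k·t) = 3.747 × e^(−0.03490 × 34.1)
  = 3.747 × 0.3042 = 1.140 mg/L

1.14 mg/L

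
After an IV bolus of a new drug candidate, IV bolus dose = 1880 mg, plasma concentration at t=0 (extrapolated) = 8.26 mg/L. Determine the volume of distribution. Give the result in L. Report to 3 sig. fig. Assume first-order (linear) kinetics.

228 L

Vd = Dose / C₀ = 1880 / 8.26 = 227.6 L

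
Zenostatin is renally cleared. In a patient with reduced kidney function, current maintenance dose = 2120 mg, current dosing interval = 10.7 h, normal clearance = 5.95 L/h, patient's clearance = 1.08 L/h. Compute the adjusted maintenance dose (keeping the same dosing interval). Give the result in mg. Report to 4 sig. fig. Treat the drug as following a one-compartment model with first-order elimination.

To keep the same average steady-state level, dosing rate must scale with clearance.
CL ratio = 1.08 / 5.95 = 0.1815
New dose (same interval) = 2120 × 0.1815 = 384.8 mg

384.8 mg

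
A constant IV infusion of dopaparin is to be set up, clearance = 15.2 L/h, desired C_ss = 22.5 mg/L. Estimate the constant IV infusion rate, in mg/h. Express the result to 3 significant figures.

At steady state, infusion rate R₀ = Css × CL = 22.5 × 15.20 = 342.0 mg/h

342 mg/h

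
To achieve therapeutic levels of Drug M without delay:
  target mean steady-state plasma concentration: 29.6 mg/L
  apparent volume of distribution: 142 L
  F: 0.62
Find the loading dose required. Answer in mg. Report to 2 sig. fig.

6800 mg

LD = Css × Vd / F = 29.6 × 142 / 0.62 = 6779 mg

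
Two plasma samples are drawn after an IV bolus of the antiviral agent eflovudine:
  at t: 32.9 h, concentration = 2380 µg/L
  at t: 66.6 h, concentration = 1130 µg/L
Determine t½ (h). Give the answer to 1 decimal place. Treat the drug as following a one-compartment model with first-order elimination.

31.4 h

k = ln(C₁/C₂) / (t₂ − t₁) = ln(2380/1130) / (66.6 − 32.9)
  = 0.7449 / 33.70 = 0.02210 h⁻¹
t½ = ln2 / k = 0.693147 / 0.02210 = 31.36 h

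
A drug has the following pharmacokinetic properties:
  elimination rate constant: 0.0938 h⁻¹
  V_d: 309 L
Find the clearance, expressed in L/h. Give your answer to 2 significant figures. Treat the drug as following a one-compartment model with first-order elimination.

29 L/h

CL = k × Vd = 0.0938 × 309 = 28.98 L/h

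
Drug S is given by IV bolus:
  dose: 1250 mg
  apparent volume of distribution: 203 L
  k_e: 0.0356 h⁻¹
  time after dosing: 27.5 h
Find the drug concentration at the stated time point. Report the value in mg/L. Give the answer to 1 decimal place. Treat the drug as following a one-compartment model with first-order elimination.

C₀ = Dose / Vd = 1250 / 203 = 6.158 mg/L
C = C₀ · e^(−k·t) = 6.158 × e^(−0.03560 × 27.5)
  = 6.158 × 0.3757 = 2.314 mg/L

2.3 mg/L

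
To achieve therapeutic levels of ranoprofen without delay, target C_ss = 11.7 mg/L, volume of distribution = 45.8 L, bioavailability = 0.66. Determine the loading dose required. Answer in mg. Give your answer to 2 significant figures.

810 mg

LD = Css × Vd / F = 11.7 × 45.8 / 0.66 = 811.9 mg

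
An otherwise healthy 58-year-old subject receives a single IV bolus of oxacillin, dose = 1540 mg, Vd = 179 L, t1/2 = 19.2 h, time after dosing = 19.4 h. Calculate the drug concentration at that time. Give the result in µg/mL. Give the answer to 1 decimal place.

4.3 µg/mL

C₀ = Dose / Vd = 1540 / 179 = 8.603 mg/L
k = ln2 / t½ = 0.693147 / 19.2 = 0.03610 h⁻¹
C = C₀ · e^(−k·t) = 8.603 × e^(−0.03610 × 19.4)
  = 8.603 × 0.4964 = 4.271 mg/L
(4.271 mg/L = 4.271 µg/mL)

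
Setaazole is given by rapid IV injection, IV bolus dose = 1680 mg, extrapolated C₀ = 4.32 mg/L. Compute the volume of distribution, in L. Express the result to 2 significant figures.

Vd = Dose / C₀ = 1680 / 4.32 = 388.9 L

390 L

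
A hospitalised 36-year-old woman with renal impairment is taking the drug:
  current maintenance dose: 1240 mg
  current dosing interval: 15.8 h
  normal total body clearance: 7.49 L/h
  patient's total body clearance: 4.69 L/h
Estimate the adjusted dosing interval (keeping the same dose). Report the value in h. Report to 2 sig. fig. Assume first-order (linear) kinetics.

25 h

To keep the same average steady-state level, dosing rate must scale with clearance.
CL ratio = 4.69 / 7.49 = 0.6262
New interval (same dose) = 15.8 / 0.6262 = 25.23 h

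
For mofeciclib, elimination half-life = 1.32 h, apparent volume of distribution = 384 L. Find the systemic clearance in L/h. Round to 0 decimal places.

202 L/h

k = ln2 / t½ = 0.693147 / 1.32 = 0.5251 h⁻¹
CL = k × Vd = 0.5251 × 384 = 201.6 L/h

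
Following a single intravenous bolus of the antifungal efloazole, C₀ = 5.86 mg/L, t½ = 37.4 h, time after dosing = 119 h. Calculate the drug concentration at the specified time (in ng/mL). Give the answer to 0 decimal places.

k = ln2 / t½ = 0.693147 / 37.4 = 0.01853 h⁻¹
C = C₀ · e^(−k·t) = 5.860 × e^(−0.01853 × 119)
  = 5.860 × 0.1102 = 0.6458 mg/L
Convert: 0.6458 mg/L × 1000 = 645.8 ng/mL

646 ng/mL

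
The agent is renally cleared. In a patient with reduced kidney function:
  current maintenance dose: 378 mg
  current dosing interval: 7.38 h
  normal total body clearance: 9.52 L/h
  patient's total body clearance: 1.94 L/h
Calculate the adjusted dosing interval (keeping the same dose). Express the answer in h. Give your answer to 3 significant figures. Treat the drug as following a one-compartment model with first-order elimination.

To keep the same average steady-state level, dosing rate must scale with clearance.
CL ratio = 1.94 / 9.52 = 0.2038
New interval (same dose) = 7.38 / 0.2038 = 36.21 h

36.2 h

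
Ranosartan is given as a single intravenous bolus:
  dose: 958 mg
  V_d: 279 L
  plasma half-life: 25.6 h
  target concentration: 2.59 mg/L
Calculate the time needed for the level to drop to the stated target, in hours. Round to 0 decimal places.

10 h

C₀ = Dose / Vd = 958.0 / 279 = 3.434 mg/L
k = ln2 / t½ = 0.693147 / 25.6 = 0.02708 h⁻¹
t = ln(C₀ / C) / k = ln(3.434 / 2.59) / 0.02708
  = ln(1.326) / 0.02708 = 0.2822 / 0.02708 = 10.42 h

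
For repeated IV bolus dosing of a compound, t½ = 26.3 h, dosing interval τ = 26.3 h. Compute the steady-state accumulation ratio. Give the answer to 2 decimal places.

2.00

k = ln2 / t½ = 0.693147 / 26.3 = 0.02636 h⁻¹
e^(−kτ) = e^(−0.02636 × 26.3) = 0.4999
Accumulation ratio R = 1 / (1 − e^(−kτ)) = 1 / (1 − 0.4999) = 2.000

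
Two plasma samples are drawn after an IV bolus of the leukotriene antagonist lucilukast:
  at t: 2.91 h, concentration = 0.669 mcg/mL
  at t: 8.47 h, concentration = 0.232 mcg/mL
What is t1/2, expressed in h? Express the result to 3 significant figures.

3.64 h

k = ln(C₁/C₂) / (t₂ − t₁) = ln(0.669/0.232) / (8.47 − 2.91)
  = 1.059 / 5.560 = 0.1905 h⁻¹
t½ = ln2 / k = 0.693147 / 0.1905 = 3.639 h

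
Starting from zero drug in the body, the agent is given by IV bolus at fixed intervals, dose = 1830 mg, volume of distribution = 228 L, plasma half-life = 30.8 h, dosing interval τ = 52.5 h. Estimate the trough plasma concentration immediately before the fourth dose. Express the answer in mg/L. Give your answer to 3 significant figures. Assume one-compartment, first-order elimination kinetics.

3.45 mg/L

C₀ per dose = Dose / Vd = 1830 / 228 = 8.026 mg/L
k = ln2 / t½ = 0.693147 / 30.8 = 0.02250 h⁻¹
Fraction remaining after one interval: r = e^(−kτ) = e^(−0.02250 × 52.5) = 0.3069
Before dose 4, 3 doses have been given (aged 1τ, 2τ, 3τ).
C_trough = C₀ × (r + r² + … + r^3) = C₀ × r(1−r^3)/(1−r)
        = 8.026 × 0.3069 × (1 − 0.02891) / (1 − 0.3069) = 3.451 mg/L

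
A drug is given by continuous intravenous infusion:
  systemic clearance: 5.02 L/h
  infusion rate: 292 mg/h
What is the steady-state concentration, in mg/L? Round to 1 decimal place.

At steady state Css = R₀ / CL = 292 / 5.020 = 58.17 mg/L

58.2 mg/L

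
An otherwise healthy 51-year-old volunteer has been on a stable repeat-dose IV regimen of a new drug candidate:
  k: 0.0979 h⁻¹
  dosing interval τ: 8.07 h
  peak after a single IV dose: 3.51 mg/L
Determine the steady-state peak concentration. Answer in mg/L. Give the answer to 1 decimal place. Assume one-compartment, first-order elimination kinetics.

6.4 mg/L

e^(−kτ) = e^(−0.09790 × 8.07) = 0.4538
Accumulation ratio R = 1 / (1 − e^(−kτ)) = 1 / (1 − 0.4538) = 1.831
Steady-state peak = C₀ × R = 3.51 × 1.831 = 6.427 mg/L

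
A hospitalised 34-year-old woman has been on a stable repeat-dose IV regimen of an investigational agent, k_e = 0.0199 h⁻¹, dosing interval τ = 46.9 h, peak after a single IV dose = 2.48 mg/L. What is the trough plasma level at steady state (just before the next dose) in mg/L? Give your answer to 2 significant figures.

e^(−kτ) = e^(−0.01990 × 46.9) = 0.3932
Accumulation ratio R = 1 / (1 − e^(−kτ)) = 1 / (1 − 0.3932) = 1.648
Steady-state trough = C₀ × R × e^(−kτ) = 2.48 × 1.648 × 0.3932 = 1.607 mg/L

1.6 mg/L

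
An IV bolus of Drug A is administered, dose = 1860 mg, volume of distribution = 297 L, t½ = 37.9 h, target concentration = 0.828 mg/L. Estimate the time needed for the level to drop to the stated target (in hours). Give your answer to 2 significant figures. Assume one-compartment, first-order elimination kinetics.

110 h

C₀ = Dose / Vd = 1860 / 297 = 6.263 mg/L
k = ln2 / t½ = 0.693147 / 37.9 = 0.01829 h⁻¹
t = ln(C₀ / C) / k = ln(6.263 / 0.828) / 0.01829
  = ln(7.564) / 0.01829 = 2.023 / 0.01829 = 110.6 h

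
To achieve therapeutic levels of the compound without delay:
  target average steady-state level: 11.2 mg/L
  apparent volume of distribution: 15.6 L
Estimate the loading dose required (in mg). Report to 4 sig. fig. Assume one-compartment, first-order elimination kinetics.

LD = Css × Vd = 11.2 × 15.6 = 174.7 mg

174.7 mg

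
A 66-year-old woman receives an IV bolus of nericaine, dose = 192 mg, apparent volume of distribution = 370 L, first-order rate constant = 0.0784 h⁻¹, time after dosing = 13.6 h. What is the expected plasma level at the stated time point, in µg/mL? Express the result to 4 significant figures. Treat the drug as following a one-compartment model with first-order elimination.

0.1787 µg/mL

C₀ = Dose / Vd = 192.0 / 370 = 0.5189 mg/L
C = C₀ · e^(−k·t) = 0.5189 × e^(−0.07840 × 13.6)
  = 0.5189 × 0.3443 = 0.1787 mg/L
(0.1787 mg/L = 0.1787 µg/mL)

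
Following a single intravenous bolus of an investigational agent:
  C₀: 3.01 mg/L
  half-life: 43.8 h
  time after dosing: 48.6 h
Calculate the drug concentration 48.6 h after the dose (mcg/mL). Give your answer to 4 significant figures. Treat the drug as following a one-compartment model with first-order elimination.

1.395 mcg/mL

k = ln2 / t½ = 0.693147 / 43.8 = 0.01583 h⁻¹
C = C₀ · e^(−k·t) = 3.010 × e^(−0.01583 × 48.6)
  = 3.010 × 0.4633 = 1.395 mg/L
(1.395 mg/L = 1.395 mcg/mL)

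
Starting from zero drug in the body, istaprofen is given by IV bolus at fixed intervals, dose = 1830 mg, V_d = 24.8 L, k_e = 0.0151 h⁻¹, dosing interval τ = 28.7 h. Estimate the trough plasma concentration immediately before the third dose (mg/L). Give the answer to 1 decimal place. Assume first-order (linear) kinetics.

78.9 mg/L

C₀ per dose = Dose / Vd = 1830 / 24.8 = 73.79 mg/L
Fraction remaining after one interval: r = e^(−kτ) = e^(−0.01510 × 28.7) = 0.6483
Before dose 3, 2 doses have been given (aged 1τ, 2τ).
C_trough = C₀ × (r + r²) = 73.79 × (0.6483 + 0.4203) = 78.85 mg/L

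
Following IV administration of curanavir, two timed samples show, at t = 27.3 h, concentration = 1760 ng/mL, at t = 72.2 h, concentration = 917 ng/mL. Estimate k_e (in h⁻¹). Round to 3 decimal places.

0.015 h⁻¹

k = ln(C₁/C₂) / (t₂ − t₁) = ln(1760/917) / (72.2 − 27.3)
  = 0.6520 / 44.90 = 0.01452 h⁻¹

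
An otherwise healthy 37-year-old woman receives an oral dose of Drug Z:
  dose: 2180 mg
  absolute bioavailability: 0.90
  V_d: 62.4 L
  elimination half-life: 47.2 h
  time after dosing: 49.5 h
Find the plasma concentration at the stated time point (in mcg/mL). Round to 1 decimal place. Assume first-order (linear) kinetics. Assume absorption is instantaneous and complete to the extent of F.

Amount reaching circulation = F × Dose = 0.90 × 2180 = 1962 mg
C₀ = F·Dose / Vd = 1962 / 62.4 = 31.44 mg/L
k = ln2 / t½ = 0.693147 / 47.2 = 0.01469 h⁻¹
C = C₀ · e^(−k·t) = 31.44 × e^(−0.01469 × 49.5)
  = 31.44 × 0.4833 = 15.19 mg/L
(15.19 mg/L = 15.19 mcg/mL)

15.2 mcg/mL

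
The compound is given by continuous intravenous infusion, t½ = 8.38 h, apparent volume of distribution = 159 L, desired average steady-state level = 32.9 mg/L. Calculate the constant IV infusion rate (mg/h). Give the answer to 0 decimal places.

k = ln2 / t½ = 0.693147 / 8.38 = 0.08271 h⁻¹
CL = k × Vd = 0.08271 × 159 = 13.15 L/h
At steady state, infusion rate R₀ = Css × CL = 32.9 × 13.15 = 432.6 mg/h

433 mg/h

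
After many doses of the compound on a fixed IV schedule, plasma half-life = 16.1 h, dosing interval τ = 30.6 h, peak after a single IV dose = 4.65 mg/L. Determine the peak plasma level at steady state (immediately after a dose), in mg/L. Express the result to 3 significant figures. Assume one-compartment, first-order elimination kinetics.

k = ln2 / t½ = 0.693147 / 16.1 = 0.04305 h⁻¹
e^(−kτ) = e^(−0.04305 × 30.6) = 0.2678
Accumulation ratio R = 1 / (1 − e^(−kτ)) = 1 / (1 − 0.2678) = 1.366
Steady-state peak = C₀ × R = 4.65 × 1.366 = 6.352 mg/L

6.35 mg/L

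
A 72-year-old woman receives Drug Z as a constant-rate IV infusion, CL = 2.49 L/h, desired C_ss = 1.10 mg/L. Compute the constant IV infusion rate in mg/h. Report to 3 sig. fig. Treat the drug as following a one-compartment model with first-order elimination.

2.74 mg/h

At steady state, infusion rate R₀ = Css × CL = 1.10 × 2.490 = 2.739 mg/h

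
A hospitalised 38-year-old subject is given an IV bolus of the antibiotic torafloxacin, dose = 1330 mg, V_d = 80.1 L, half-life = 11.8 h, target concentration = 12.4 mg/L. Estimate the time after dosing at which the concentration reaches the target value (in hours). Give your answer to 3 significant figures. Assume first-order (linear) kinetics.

C₀ = Dose / Vd = 1330 / 80.1 = 16.60 mg/L
k = ln2 / t½ = 0.693147 / 11.8 = 0.05874 h⁻¹
t = ln(C₀ / C) / k = ln(16.60 / 12.4) / 0.05874
  = ln(1.339) / 0.05874 = 0.2919 / 0.05874 = 4.969 h

4.97 h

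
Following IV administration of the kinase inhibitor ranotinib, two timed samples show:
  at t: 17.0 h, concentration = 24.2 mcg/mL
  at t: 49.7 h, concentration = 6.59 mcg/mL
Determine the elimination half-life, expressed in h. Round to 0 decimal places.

k = ln(C₁/C₂) / (t₂ − t₁) = ln(24.2/6.59) / (49.7 − 17.0)
  = 1.301 / 32.70 = 0.03979 h⁻¹
t½ = ln2 / k = 0.693147 / 0.03979 = 17.42 h

17 h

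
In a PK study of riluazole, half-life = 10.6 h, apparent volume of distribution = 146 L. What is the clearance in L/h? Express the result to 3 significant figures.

9.55 L/h

k = ln2 / t½ = 0.693147 / 10.6 = 0.06539 h⁻¹
CL = k × Vd = 0.06539 × 146 = 9.547 L/h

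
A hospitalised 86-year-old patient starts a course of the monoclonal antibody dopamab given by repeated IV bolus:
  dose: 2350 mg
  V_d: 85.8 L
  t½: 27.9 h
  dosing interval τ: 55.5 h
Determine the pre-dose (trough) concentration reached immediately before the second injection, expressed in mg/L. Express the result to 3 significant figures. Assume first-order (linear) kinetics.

C₀ per dose = Dose / Vd = 2350 / 85.8 = 27.39 mg/L
k = ln2 / t½ = 0.693147 / 27.9 = 0.02484 h⁻¹
Fraction remaining after one interval: r = e^(−kτ) = e^(−0.02484 × 55.5) = 0.2519
Before dose 2, 1 dose has been given (aged 1τ).
C_trough = C₀ × r = 27.39 × 0.2519 = 6.900 mg/L

6.90 mg/L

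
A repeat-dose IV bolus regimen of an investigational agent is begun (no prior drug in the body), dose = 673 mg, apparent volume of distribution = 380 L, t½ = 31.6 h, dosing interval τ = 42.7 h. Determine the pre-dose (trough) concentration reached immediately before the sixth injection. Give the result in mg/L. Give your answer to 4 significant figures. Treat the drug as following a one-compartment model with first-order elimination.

C₀ per dose = Dose / Vd = 673 / 380 = 1.771 mg/L
k = ln2 / t½ = 0.693147 / 31.6 = 0.02194 h⁻¹
Fraction remaining after one interval: r = e^(−kτ) = e^(−0.02194 × 42.7) = 0.3919
Before dose 6, 5 doses have been given (aged 1τ, 2τ, 3τ, 4τ, 5τ).
C_trough = C₀ × (r + r² + … + r^5) = C₀ × r(1−r^5)/(1−r)
        = 1.771 × 0.3919 × (1 − 0.009244) / (1 − 0.3919) = 1.131 mg/L

1.131 mg/L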